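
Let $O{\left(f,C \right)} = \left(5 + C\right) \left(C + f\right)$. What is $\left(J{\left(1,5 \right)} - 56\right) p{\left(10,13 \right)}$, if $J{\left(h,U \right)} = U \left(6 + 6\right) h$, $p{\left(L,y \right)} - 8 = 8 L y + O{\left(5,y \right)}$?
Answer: $5488$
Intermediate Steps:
$p{\left(L,y \right)} = 33 + y^{2} + 10 y + 8 L y$ ($p{\left(L,y \right)} = 8 + \left(8 L y + \left(y^{2} + 5 y + 5 \cdot 5 + y 5\right)\right) = 8 + \left(8 L y + \left(y^{2} + 5 y + 25 + 5 y\right)\right) = 8 + \left(8 L y + \left(25 + y^{2} + 10 y\right)\right) = 8 + \left(25 + y^{2} + 10 y + 8 L y\right) = 33 + y^{2} + 10 y + 8 L y$)
$J{\left(h,U \right)} = 12 U h$ ($J{\left(h,U \right)} = U 12 h = 12 U h$)
$\left(J{\left(1,5 \right)} - 56\right) p{\left(10,13 \right)} = \left(12 \cdot 5 \cdot 1 - 56\right) \left(33 + 13^{2} + 10 \cdot 13 + 8 \cdot 10 \cdot 13\right) = \left(60 - 56\right) \left(33 + 169 + 130 + 1040\right) = 4 \cdot 1372 = 5488$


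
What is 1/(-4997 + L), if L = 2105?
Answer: -1/2892 ≈ -0.00034578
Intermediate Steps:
1/(-4997 + L) = 1/(-4997 + 2105) = 1/(-2892) = -1/2892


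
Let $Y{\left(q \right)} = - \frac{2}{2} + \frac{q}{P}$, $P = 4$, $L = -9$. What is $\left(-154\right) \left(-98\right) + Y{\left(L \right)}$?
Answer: $\frac{60355}{4} \approx 15089.0$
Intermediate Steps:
$Y{\left(q \right)} = -1 + \frac{q}{4}$ ($Y{\left(q \right)} = - \frac{2}{2} + \frac{q}{4} = \left(-2\right) \frac{1}{2} + q \frac{1}{4} = -1 + \frac{q}{4}$)
$\left(-154\right) \left(-98\right) + Y{\left(L \right)} = \left(-154\right) \left(-98\right) + \left(-1 + \frac{1}{4} \left(-9\right)\right) = 15092 - \frac{13}{4} = \frac{60355}{4}$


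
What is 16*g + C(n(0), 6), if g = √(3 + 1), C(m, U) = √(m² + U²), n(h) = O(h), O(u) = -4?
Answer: 32 + 2*√13 ≈ 39.211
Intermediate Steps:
n(h) = -4
C(m, U) = √(U² + m²)
g = 2 (g = √4 = 2)
16*g + C(n(0), 6) = 16*2 + √(6² + (-4)²) = 32 + √(36 + 16) = 32 + √52 = 32 + 2*√13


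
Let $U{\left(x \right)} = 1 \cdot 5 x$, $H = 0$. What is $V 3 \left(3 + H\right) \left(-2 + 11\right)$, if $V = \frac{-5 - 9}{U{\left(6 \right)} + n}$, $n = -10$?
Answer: $- \frac{567}{10} \approx -56.7$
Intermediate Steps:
$U{\left(x \right)} = 5 x$
$V = - \frac{7}{10}$ ($V = \frac{-5 - 9}{5 \cdot 6 - 10} = - \frac{14}{30 - 10} = - \frac{14}{20} = \left(-14\right) \frac{1}{20} = - \frac{7}{10} \approx -0.7$)
$V 3 \left(3 + H\right) \left(-2 + 11\right) = \left(- \frac{7}{10}\right) 3 \left(3 + 0\right) \left(-2 + 11\right) = - \frac{21 \cdot 3 \cdot 9}{10} = \left(- \frac{21}{10}\right) 27 = - \frac{567}{10}$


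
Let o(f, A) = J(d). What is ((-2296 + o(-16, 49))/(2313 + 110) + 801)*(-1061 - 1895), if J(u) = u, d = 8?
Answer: -5730309460/2423 ≈ -2.3650e+6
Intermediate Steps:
o(f, A) = 8
((-2296 + o(-16, 49))/(2313 + 110) + 801)*(-1061 - 1895) = ((-2296 + 8)/(2313 + 110) + 801)*(-1061 - 1895) = (-2288/2423 + 801)*(-2956) = (1938535/2423)*(-2956) = -5730309460/2423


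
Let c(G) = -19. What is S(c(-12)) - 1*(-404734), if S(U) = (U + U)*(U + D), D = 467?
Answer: 387710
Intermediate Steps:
S(U) = 2*U*(467 + U) (S(U) = (U + U)*(U + 467) = (2*U)*(467 + U) = 2*U*(467 + U))
S(c(-12)) - 1*(-404734) = 2*(-19)*(467 - 19) - 1*(-404734) = 2*(-19)*448 + 404734 = -17024 + 404734 = 387710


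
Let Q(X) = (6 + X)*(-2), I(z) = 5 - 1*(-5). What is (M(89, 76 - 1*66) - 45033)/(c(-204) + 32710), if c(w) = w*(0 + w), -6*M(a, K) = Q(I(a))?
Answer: -135083/222978 ≈ -0.60581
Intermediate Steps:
I(z) = 10 (I(z) = 5 + 5 = 10)
Q(X) = -12 - 2*X
M(a, K) = 16/3 (M(a, K) = -(-12 - 2*10)/6 = -(-12 - 20)/6 = -1/6*(-32) = 16/3)
c(w) = w**2 (c(w) = w*w = w**2)
(M(89, 76 - 1*66) - 45033)/(c(-204) + 32710) = (16/3 - 45033)/((-204)**2 + 32710) = -135083/(3*(41616 + 32710)) = -135083/3/74326 = -135083/3*1/74326 = -135083/222978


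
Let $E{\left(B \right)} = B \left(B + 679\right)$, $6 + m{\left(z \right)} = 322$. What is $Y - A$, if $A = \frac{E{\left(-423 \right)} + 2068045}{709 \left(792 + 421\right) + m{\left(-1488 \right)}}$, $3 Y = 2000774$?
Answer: $\frac{1721326018471}{2580999} \approx 6.6692 \cdot 10^{5}$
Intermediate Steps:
$Y = \frac{2000774}{3}$ ($Y = \frac{1}{3} \cdot 2000774 = \frac{2000774}{3} \approx 6.6693 \cdot 10^{5}$)
$m{\left(z \right)} = 316$ ($m{\left(z \right)} = -6 + 322 = 316$)
$E{\left(B \right)} = B \left(679 + B\right)$
$A = \frac{1959757}{860333}$ ($A = \frac{- 423 \left(679 - 423\right) + 2068045}{709 \left(792 + 421\right) + 316} = \frac{\left(-423\right) 256 + 2068045}{709 \cdot 1213 + 316} = \frac{-108288 + 2068045}{860017 + 316} = \frac{1959757}{860333} \approx 2.2779$)
$Y - A = \frac{2000774}{3} - \frac{1959757}{860333} = \frac{1721326018471}{2580999}$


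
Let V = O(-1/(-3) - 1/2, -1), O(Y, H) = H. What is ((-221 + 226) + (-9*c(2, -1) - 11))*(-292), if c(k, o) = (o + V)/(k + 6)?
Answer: 1095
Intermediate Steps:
V = -1
c(k, o) = (-1 + o)/(6 + k) (c(k, o) = (o - 1)/(k + 6) = (-1 + o)/(6 + k))
((-221 + 226) + (-9*c(2, -1) - 11))*(-292) = ((-221 + 226) + (-9*(-1 - 1)/(6 + 2) - 11))*(-292) = (5 + (-9*(-2)/8 - 11))*(-292) = (5 + (-9*(-¼) - 11))*(-292) = (5 + (9/4 - 11))*(-292) = (5 - 35/4)*(-292) = -15/4*(-292) = 1095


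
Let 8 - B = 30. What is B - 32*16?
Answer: -534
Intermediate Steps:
B = -22 (B = 8 - 1*30 = 8 - 30 = -22)
B - 32*16 = -22 - 32*16 = -22 - 512 = -534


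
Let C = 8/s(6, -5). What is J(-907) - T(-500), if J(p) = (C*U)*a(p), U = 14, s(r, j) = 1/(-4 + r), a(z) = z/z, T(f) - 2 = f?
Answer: 722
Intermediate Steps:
T(f) = 2 + f
a(z) = 1
C = 16 (C = 8/(1/(-4 + 6)) = 8/(1/2) = 8*2 = 16)
J(p) = 224 (J(p) = (16*14)*1 = 224*1 = 224)
J(-907) - T(-500) = 224 - (2 - 500) = 224 - 1*(-498) = 224 + 498 = 722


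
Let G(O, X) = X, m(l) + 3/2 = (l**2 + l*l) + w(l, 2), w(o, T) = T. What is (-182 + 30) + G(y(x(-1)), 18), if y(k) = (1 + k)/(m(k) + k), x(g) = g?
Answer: -134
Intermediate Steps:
m(l) = 1/2 + 2*l**2 (m(l) = -3/2 + ((l**2 + l*l) + 2) = -3/2 + ((l**2 + l**2) + 2) = -3/2 + (2*l**2 + 2) = -3/2 + (2 + 2*l**2) = 1/2 + 2*l**2)
y(k) = (1 + k)/(1/2 + k + 2*k**2) (y(k) = (1 + k)/((1/2 + 2*k**2) + k) = (1 + k)/(1/2 + k + 2*k**2))
(-182 + 30) + G(y(x(-1)), 18) = (-182 + 30) + 18 = -152 + 18 = -134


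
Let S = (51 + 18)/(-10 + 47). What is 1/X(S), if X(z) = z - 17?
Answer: -37/560 ≈ -0.066071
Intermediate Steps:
S = 69/37 ≈ 1.8649
X(z) = -17 + z
1/X(S) = 1/(-17 + 69/37) = 1/(-560/37) = -37/560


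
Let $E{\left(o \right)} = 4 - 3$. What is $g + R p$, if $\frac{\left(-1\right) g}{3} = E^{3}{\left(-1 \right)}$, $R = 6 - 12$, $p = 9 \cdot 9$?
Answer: $-489$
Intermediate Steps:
$E{\left(o \right)} = 1$ ($E{\left(o \right)} = 4 - 3 = 1$)
$p = 81$
$R = -6$ ($R = 6 - 12 = -6$)
$g = -3$ ($g = - 3 \cdot 1^{3} = \left(-3\right) 1 = -3$)
$g + R p = -3 - 486 = -489$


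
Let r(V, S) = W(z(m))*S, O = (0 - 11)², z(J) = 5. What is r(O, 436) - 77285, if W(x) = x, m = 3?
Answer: -75105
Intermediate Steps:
O = 121 (O = (-11)² = 121)
r(V, S) = 5*S
r(O, 436) - 77285 = 5*436 - 77285 = 2180 - 77285 = -75105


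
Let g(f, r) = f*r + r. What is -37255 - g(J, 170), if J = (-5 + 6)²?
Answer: -37595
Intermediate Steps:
J = 1 (J = 1² = 1)
g(f, r) = r + f*r
-37255 - g(J, 170) = -37255 - 170*(1 + 1) = -37255 - 170*2 = -37255 - 1*340 = -37255 - 340 = -37595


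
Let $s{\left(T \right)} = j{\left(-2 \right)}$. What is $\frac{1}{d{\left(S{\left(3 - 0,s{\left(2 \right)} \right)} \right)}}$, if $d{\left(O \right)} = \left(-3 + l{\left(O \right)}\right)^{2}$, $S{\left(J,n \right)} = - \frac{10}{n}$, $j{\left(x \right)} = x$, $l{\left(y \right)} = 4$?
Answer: $1$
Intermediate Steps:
$s{\left(T \right)} = -2$
$d{\left(O \right)} = 1$ ($d{\left(O \right)} = \left(-3 + 4\right)^{2} = 1^{2} = 1$)
$\frac{1}{d{\left(S{\left(3 - 0,s{\left(2 \right)} \right)} \right)}} = 1^{-1} = 1$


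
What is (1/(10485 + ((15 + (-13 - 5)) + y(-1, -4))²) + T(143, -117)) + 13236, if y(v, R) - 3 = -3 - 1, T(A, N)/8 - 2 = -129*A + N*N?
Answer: -260550811/10501 ≈ -24812.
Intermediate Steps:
T(A, N) = 16 - 1032*A + 8*N² (T(A, N) = 16 + 8*(-129*A + N*N) = 16 + 8*(-129*A + N²) = 16 + 8*(N² - 129*A) = 16 + (-1032*A + 8*N²) = 16 - 1032*A + 8*N²)
y(v, R) = -1 (y(v, R) = 3 + (-3 - 1) = 3 - 4 = -1)
(1/(10485 + ((15 + (-13 - 5)) + y(-1, -4))²) + T(143, -117)) + 13236 = (1/(10485 + ((15 + (-13 - 5)) - 1)²) + (16 - 1032*143 + 8*(-117)²)) + 13236 = (1/(10485 + ((15 - 18) - 1)²) + (16 - 147576 + 8*13689)) + 13236 = (1/(10485 + (-3 - 1)²) + (16 - 147576 + 109512)) + 13236 = (1/(10485 + (-4)²) - 38048) + 13236 = (1/(10485 + 16) - 38048) + 13236 = (1/10501 - 38048) + 13236 = -399542047/10501 + 13236 = -260550811/10501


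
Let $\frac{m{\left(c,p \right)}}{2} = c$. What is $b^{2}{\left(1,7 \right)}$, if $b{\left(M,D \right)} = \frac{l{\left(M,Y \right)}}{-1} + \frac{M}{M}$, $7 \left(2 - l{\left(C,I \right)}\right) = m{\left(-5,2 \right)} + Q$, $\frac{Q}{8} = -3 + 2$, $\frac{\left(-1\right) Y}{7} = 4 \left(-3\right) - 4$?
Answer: $\frac{625}{49} \approx 12.755$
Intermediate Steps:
$m{\left(c,p \right)} = 2 c$
$Y = 112$ ($Y = - 7 \left(4 \left(-3\right) - 4\right) = - 7 \left(-12 - 4\right) = \left(-7\right) \left(-16\right) = 112$)
$Q = -8$ ($Q = 8 \left(-3 + 2\right) = 8 \left(-1\right) = -8$)
$l{\left(C,I \right)} = \frac{32}{7}$ ($l{\left(C,I \right)} = 2 - \frac{2 \left(-5\right) - 8}{7} = 2 - \frac{-10 - 8}{7} = 2 - - \frac{18}{7} = 2 + \frac{18}{7} = \frac{32}{7}$)
$b{\left(M,D \right)} = - \frac{25}{7}$ ($b{\left(M,D \right)} = \frac{32}{7 \left(-1\right)} + \frac{M}{M} = \frac{32}{7} \left(-1\right) + 1 = - \frac{32}{7} + 1 = - \frac{25}{7}$)
$b^{2}{\left(1,7 \right)} = \left(- \frac{25}{7}\right)^{2} = \frac{625}{49}$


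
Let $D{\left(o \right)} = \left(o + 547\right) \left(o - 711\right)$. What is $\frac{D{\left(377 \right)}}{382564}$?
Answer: $- \frac{11022}{13663} \approx -0.8067$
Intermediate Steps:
$D{\left(o \right)} = \left(-711 + o\right) \left(547 + o\right)$ ($D{\left(o \right)} = \left(547 + o\right) \left(-711 + o\right) = \left(-711 + o\right) \left(547 + o\right)$)
$\frac{D{\left(377 \right)}}{382564} = \frac{-388917 + 377^{2} - 61828}{382564} = \left(-388917 + 142129 - 61828\right) \frac{1}{382564} = \left(-308616\right) \frac{1}{382564} = - \frac{11022}{13663}$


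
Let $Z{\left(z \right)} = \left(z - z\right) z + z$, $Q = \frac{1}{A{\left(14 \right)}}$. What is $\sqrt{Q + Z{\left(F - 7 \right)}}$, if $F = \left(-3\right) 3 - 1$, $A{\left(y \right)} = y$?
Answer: $\frac{i \sqrt{3318}}{14} \approx 4.1144 i$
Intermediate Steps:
$F = -10$ ($F = -9 - 1 = -10$)
$Q = \frac{1}{14} \approx 0.071429$
$Z{\left(z \right)} = z$ ($Z{\left(z \right)} = 0 z + z = 0 + z = z$)
$\sqrt{Q + Z{\left(F - 7 \right)}} = \sqrt{\frac{1}{14} - 17} = \sqrt{- \frac{237}{14}} = \frac{i \sqrt{3318}}{14}$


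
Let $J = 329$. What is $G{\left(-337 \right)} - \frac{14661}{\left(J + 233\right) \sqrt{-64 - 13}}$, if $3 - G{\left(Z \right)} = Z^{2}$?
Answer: $-113566 + \frac{14661 i \sqrt{77}}{43274} \approx -1.1357 \cdot 10^{5} + 2.9729 i$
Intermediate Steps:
$G{\left(Z \right)} = 3 - Z^{2}$
$G{\left(-337 \right)} - \frac{14661}{\left(J + 233\right) \sqrt{-64 - 13}} = \left(3 - \left(-337\right)^{2}\right) - \frac{14661}{\left(329 + 233\right) \sqrt{-64 - 13}} = \left(3 - 113569\right) - \frac{14661}{562 \sqrt{-77}} = \left(3 - 113569\right) - \frac{14661}{562 i \sqrt{77}} = -113566 - \frac{14661}{562 i \sqrt{77}} = -113566 - 14661 \left(- \frac{i \sqrt{77}}{43274}\right) = -113566 + \frac{14661 i \sqrt{77}}{43274}$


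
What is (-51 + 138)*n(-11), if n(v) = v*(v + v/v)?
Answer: 9570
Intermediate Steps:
n(v) = v*(1 + v) (n(v) = v*(v + 1) = v*(1 + v))
(-51 + 138)*n(-11) = (-51 + 138)*(-11*(1 - 11)) = 87*(-11*(-10)) = 87*110 = 9570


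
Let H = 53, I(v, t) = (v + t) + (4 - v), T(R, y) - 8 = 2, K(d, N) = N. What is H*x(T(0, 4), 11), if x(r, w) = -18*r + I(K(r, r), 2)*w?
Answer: -6042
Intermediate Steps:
T(R, y) = 10 (T(R, y) = 8 + 2 = 10)
I(v, t) = 4 + t (I(v, t) = (t + v) + (4 - v) = 4 + t)
x(r, w) = -18*r + 6*w (x(r, w) = -18*r + (4 + 2)*w = -18*r + 6*w)
H*x(T(0, 4), 11) = 53*(-18*10 + 6*11) = 53*(-180 + 66) = 53*(-114) = -6042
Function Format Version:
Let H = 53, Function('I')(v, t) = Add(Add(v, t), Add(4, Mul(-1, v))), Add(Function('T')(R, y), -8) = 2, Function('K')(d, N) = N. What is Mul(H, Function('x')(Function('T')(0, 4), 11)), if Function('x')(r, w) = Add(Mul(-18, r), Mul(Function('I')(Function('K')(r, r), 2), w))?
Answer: -6042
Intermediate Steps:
Function('T')(R, y) = 10 (Function('T')(R, y) = Add(8, 2) = 10)
Function('I')(v, t) = Add(4, t) (Function('I')(v, t) = Add(Add(t, v), Add(4, Mul(-1, v))) = Add(4, t))
Function('x')(r, w) = Add(Mul(-18, r), Mul(6, w)) (Function('x')(r, w) = Add(Mul(-18, r), Mul(Add(4, 2), w)) = Add(Mul(-18, r), Mul(6, w)))
Mul(H, Function('x')(Function('T')(0, 4), 11)) = Mul(53, Add(Mul(-18, 10), Mul(6, 11))) = Mul(53, Add(-180, 66)) = Mul(53, -114) = -6042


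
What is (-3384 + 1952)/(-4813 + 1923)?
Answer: 716/1445 ≈ 0.49550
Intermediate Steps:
(-3384 + 1952)/(-4813 + 1923) = -1432/(-2890) = -1432*(-1/2890) = 716/1445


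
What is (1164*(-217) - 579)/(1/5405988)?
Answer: -1368617763996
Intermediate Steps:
(1164*(-217) - 579)/(1/5405988) = (-252588 - 579)/(1/5405988) = -253167*5405988 = -1368617763996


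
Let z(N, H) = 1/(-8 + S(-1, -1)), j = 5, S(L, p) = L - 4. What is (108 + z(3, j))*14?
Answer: 19642/13 ≈ 1510.9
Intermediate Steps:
S(L, p) = -4 + L
z(N, H) = -1/13 (z(N, H) = 1/(-8 + (-4 - 1)) = 1/(-8 - 5) = 1/(-13) = -1/13)
(108 + z(3, j))*14 = (108 - 1/13)*14 = (1403/13)*14 = 19642/13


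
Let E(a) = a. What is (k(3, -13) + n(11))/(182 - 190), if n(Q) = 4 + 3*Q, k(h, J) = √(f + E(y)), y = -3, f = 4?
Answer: -19/4 ≈ -4.7500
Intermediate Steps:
k(h, J) = 1 (k(h, J) = √(4 - 3) = √1 = 1)
(k(3, -13) + n(11))/(182 - 190) = (1 + (4 + 3*11))/(182 - 190) = (1 + (4 + 33))/(-8) = (1 + 37)*(-⅛) = 38*(-⅛) = -19/4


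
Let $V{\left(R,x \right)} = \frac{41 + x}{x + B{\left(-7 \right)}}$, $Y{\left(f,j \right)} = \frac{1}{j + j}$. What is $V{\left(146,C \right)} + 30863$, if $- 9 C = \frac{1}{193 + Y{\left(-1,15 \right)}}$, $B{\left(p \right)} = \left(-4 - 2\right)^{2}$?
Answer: $\frac{19302988017}{625418} \approx 30864.0$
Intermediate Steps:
$Y{\left(f,j \right)} = \frac{1}{2 j}$
$B{\left(p \right)} = 36$ ($B{\left(p \right)} = \left(-6\right)^{2} = 36$)
$C = - \frac{10}{17373}$ ($C = - \frac{1}{9 \left(193 + \frac{1}{2 \cdot 15}\right)} = - \frac{1}{9 \left(193 + \frac{1}{2} \cdot \frac{1}{15}\right)} = - \frac{1}{9 \left(193 + \frac{1}{30}\right)} = - \frac{1}{9 \cdot \frac{5791}{30}} = \left(- \frac{1}{9}\right) \frac{30}{5791} = - \frac{10}{17373} \approx -0.00057561$)
$V{\left(R,x \right)} = \frac{41 + x}{36 + x}$ ($V{\left(R,x \right)} = \frac{41 + x}{x + 36} = \frac{41 + x}{36 + x}$)
$V{\left(146,C \right)} + 30863 = \frac{41 - \frac{10}{17373}}{36 - \frac{10}{17373}} + 30863 = \frac{1}{\frac{625418}{17373}} \cdot \frac{712283}{17373} + 30863 = \frac{17373}{625418} \cdot \frac{712283}{17373} + 30863 = \frac{712283}{625418} + 30863 = \frac{19302988017}{625418}$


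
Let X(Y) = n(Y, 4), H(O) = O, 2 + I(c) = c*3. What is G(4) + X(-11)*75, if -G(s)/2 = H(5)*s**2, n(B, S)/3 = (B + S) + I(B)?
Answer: -9610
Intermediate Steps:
I(c) = -2 + 3*c (I(c) = -2 + c*3 = -2 + 3*c)
n(B, S) = -6 + 3*S + 12*B (n(B, S) = 3*((B + S) + (-2 + 3*B)) = 3*(-2 + S + 4*B) = -6 + 3*S + 12*B)
G(s) = -10*s**2
X(Y) = 6 + 12*Y (X(Y) = -6 + 3*4 + 12*Y = -6 + 12 + 12*Y = 6 + 12*Y)
G(4) + X(-11)*75 = -10*4**2 + (6 + 12*(-11))*75 = -10*16 + (6 - 132)*75 = -160 - 126*75 = -160 - 9450 = -9610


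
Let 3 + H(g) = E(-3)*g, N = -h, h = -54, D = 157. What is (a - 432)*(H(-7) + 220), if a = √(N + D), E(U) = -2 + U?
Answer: -108864 + 252*√211 ≈ -1.0520e+5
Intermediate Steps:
N = 54 (N = -1*(-54) = 54)
H(g) = -3 - 5*g (H(g) = -3 + (-2 - 3)*g = -3 - 5*g)
a = √211 (a = √(54 + 157) = √211 ≈ 14.526)
(a - 432)*(H(-7) + 220) = (√211 - 432)*((-3 - 5*(-7)) + 220) = (-432 + √211)*((-3 + 35) + 220) = (-432 + √211)*(32 + 220) = (-432 + √211)*252 = -108864 + 252*√211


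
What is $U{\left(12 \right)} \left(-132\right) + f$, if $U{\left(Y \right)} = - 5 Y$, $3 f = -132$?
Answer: $7876$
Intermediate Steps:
$f = -44$ ($f = \frac{1}{3} \left(-132\right) = -44$)
$U{\left(12 \right)} \left(-132\right) + f = \left(-5\right) 12 \left(-132\right) - 44 = \left(-60\right) \left(-132\right) - 44 = 7920 - 44 = 7876$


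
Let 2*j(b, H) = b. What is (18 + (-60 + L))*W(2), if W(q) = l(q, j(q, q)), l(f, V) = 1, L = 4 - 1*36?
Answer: -74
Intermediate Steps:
L = -32 (L = 4 - 36 = -32)
j(b, H) = b/2
W(q) = 1
(18 + (-60 + L))*W(2) = (18 + (-60 - 32))*1 = (18 - 92)*1 = -74*1 = -74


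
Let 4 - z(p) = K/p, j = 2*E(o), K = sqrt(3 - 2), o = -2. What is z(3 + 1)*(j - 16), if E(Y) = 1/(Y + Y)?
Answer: -495/8 ≈ -61.875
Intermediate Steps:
E(Y) = 1/(2*Y)
K = 1 (K = sqrt(1) = 1)
j = -1/2 (j = 2*((1/2)/(-2)) = 2*((1/2)*(-1/2)) = 2*(-1/4) = -1/2 ≈ -0.50000)
z(p) = 4 - 1/p
z(3 + 1)*(j - 16) = (4 - 1/(3 + 1))*(-1/2 - 16) = (4 - 1/4)*(-33/2) = (15/4)*(-33/2) = -495/8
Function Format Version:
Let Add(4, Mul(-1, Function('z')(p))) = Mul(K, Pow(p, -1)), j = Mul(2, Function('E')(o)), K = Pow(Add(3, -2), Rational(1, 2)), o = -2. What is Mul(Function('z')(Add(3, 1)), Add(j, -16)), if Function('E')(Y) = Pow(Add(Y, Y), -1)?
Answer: Rational(-495, 8) ≈ -61.875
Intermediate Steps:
Function('E')(Y) = Mul(Rational(1, 2), Pow(Y, -1)) (Function('E')(Y) = Pow(Mul(2, Y), -1) = Mul(Rational(1, 2), Pow(Y, -1)))
K = 1 (K = Pow(1, Rational(1, 2)) = 1)
j = Rational(-1, 2) (j = Mul(2, Mul(Rational(1, 2), Pow(-2, -1))) = Mul(2, Mul(Rational(1, 2), Rational(-1, 2))) = Mul(2, Rational(-1, 4)) = Rational(-1, 2) ≈ -0.50000)
Function('z')(p) = Add(4, Mul(-1, Pow(p, -1))) (Function('z')(p) = Add(4, Mul(-1, Mul(1, Pow(p, -1)))) = Add(4, Mul(-1, Pow(p, -1))))
Mul(Function('z')(Add(3, 1)), Add(j, -16)) = Mul(Add(4, Mul(-1, Pow(Add(3, 1), -1))), Add(Rational(-1, 2), -16)) = Mul(Add(4, Mul(-1, Pow(4, -1))), Rational(-33, 2)) = Mul(Add(4, Mul(-1, Rational(1, 4))), Rational(-33, 2)) = Mul(Add(4, Rational(-1, 4)), Rational(-33, 2)) = Mul(Rational(15, 4), Rational(-33, 2)) = Rational(-495, 8)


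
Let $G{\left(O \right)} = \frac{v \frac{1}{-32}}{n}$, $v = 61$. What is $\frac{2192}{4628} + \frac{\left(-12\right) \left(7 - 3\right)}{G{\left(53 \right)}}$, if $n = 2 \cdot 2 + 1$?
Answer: $\frac{8919188}{70577} \approx 126.38$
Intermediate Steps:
$n = 5$ ($n = 4 + 1 = 5$)
$G{\left(O \right)} = - \frac{61}{160}$ ($G{\left(O \right)} = \frac{61 \frac{1}{-32}}{5} = 61 \left(- \frac{1}{32}\right) \frac{1}{5} = \left(- \frac{61}{32}\right) \frac{1}{5} = - \frac{61}{160}$)
$\frac{2192}{4628} + \frac{\left(-12\right) \left(7 - 3\right)}{G{\left(53 \right)}} = \frac{2192}{4628} + \frac{\left(-12\right) \left(7 - 3\right)}{- \frac{61}{160}} = 2192 \cdot \frac{1}{4628} + \left(-12\right) 4 \left(- \frac{160}{61}\right) = \frac{548}{1157} - - \frac{7680}{61} = \frac{548}{1157} + \frac{7680}{61} = \frac{8919188}{70577}$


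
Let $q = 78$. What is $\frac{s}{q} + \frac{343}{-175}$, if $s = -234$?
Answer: $- \frac{124}{25} \approx -4.96$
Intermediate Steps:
$\frac{s}{q} + \frac{343}{-175} = - \frac{234}{78} + \frac{343}{-175} = \left(-234\right) \frac{1}{78} + 343 \left(- \frac{1}{175}\right) = -3 - \frac{49}{25} = - \frac{124}{25}$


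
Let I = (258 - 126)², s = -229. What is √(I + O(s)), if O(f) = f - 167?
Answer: 6*√473 ≈ 130.49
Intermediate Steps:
O(f) = -167 + f
I = 17424 (I = 132² = 17424)
√(I + O(s)) = √(17424 + (-167 - 229)) = √(17424 - 396) = √17028 = 6*√473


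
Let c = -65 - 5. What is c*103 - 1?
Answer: -7211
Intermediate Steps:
c = -70
c*103 - 1 = -70*103 - 1 = -7210 - 1 = -7211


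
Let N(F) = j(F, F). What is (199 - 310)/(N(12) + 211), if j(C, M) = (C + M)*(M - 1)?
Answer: -111/475 ≈ -0.23368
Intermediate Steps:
j(C, M) = (-1 + M)*(C + M) (j(C, M) = (C + M)*(-1 + M) = (-1 + M)*(C + M))
N(F) = -2*F + 2*F**2 (N(F) = F**2 - F - F + F*F = F**2 - F - F + F**2 = -2*F + 2*F**2)
(199 - 310)/(N(12) + 211) = (199 - 310)/(2*12*(-1 + 12) + 211) = -111/(2*12*11 + 211) = -111/(264 + 211) = -111/475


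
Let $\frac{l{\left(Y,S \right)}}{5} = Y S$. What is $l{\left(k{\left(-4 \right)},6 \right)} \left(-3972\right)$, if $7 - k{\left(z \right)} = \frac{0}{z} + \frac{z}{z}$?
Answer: $-714960$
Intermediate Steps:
$k{\left(z \right)} = 6$ ($k{\left(z \right)} = 7 - \left(\frac{0}{z} + \frac{z}{z}\right) = 7 - \left(0 + 1\right) = 7 - 1 = 6$)
$l{\left(Y,S \right)} = 5 S Y$ ($l{\left(Y,S \right)} = 5 Y S = 5 S Y$)
$l{\left(k{\left(-4 \right)},6 \right)} \left(-3972\right) = 5 \cdot 6 \cdot 6 \left(-3972\right) = 180 \left(-3972\right) = -714960$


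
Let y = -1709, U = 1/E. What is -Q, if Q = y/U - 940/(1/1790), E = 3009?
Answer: 6824981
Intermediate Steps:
U = 1/3009 ≈ 0.00033234
Q = -6824981 (Q = -1709/1/3009 - 940/(1/1790) = -1709*3009 - 940/1/1790 = -5142381 - 940*1790 = -5142381 - 1682600 = -6824981)
-Q = -1*(-6824981) = 6824981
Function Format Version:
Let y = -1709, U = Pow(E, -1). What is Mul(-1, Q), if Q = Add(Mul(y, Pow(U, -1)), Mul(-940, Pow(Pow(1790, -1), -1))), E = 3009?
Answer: 6824981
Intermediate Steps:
U = Rational(1, 3009) (U = Pow(3009, -1) = Rational(1, 3009) ≈ 0.00033234)
Q = -6824981 (Q = Add(Mul(-1709, Pow(Rational(1, 3009), -1)), Mul(-940, Pow(Pow(1790, -1), -1))) = Add(Mul(-1709, 3009), Mul(-940, Pow(Rational(1, 1790), -1))) = Add(-5142381, Mul(-940, 1790)) = Add(-5142381, -1682600) = -6824981)
Mul(-1, Q) = Mul(-1, -6824981) = 6824981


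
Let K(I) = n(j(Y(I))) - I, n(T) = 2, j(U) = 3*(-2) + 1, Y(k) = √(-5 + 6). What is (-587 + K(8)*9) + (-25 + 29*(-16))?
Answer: -1130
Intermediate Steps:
Y(k) = 1 (Y(k) = √1 = 1)
j(U) = -5 (j(U) = -6 + 1 = -5)
K(I) = 2 - I
(-587 + K(8)*9) + (-25 + 29*(-16)) = (-587 + (2 - 1*8)*9) + (-25 + 29*(-16)) = (-587 + (2 - 8)*9) + (-25 - 464) = (-587 - 6*9) - 489 = (-587 - 54) - 489 = -641 - 489 = -1130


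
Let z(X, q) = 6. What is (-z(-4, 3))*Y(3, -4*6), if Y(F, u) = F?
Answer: -18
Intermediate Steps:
(-z(-4, 3))*Y(3, -4*6) = -1*6*3 = -6*3 = -18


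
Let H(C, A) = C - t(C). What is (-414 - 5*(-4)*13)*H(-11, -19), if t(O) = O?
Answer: 0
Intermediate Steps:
H(C, A) = 0 (H(C, A) = C - C = 0)
(-414 - 5*(-4)*13)*H(-11, -19) = (-414 - 5*(-4)*13)*0 = (-414 + 20*13)*0 = (-414 + 260)*0 = -154*0 = 0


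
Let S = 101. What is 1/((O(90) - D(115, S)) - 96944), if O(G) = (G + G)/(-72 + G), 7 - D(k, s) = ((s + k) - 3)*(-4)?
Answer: -1/97793 ≈ -1.0226e-5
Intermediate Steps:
D(k, s) = -5 + 4*k + 4*s (D(k, s) = 7 - ((s + k) - 3)*(-4) = 7 - ((k + s) - 3)*(-4) = 7 - (-3 + k + s)*(-4) = 7 - (12 - 4*k - 4*s) = 7 + (-12 + 4*k + 4*s) = -5 + 4*k + 4*s)
O(G) = 2*G/(-72 + G) (O(G) = (2*G)/(-72 + G) = 2*G/(-72 + G))
1/((O(90) - D(115, S)) - 96944) = 1/((2*90/(-72 + 90) - (-5 + 4*115 + 4*101)) - 96944) = 1/((2*90/18 - (-5 + 460 + 404)) - 96944) = 1/((2*90*(1/18) - 1*859) - 96944) = 1/((10 - 859) - 96944) = 1/(-849 - 96944) = 1/(-97793) = -1/97793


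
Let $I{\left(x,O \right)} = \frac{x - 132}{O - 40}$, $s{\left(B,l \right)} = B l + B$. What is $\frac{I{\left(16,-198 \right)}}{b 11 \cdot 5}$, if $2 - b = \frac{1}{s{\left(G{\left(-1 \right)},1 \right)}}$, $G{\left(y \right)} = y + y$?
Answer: $\frac{232}{58905} \approx 0.0039385$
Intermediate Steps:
$G{\left(y \right)} = 2 y$
$s{\left(B,l \right)} = B + B l$
$I{\left(x,O \right)} = \frac{-132 + x}{-40 + O}$
$b = \frac{9}{4}$ ($b = 2 - \frac{1}{2 \left(-1\right) \left(1 + 1\right)} = 2 - \frac{1}{\left(-2\right) 2} = 2 - \frac{1}{-4} = 2 - - \frac{1}{4} = 2 + \frac{1}{4} = \frac{9}{4} \approx 2.25$)
$\frac{I{\left(16,-198 \right)}}{b 11 \cdot 5} = \frac{\frac{1}{-40 - 198} \left(-132 + 16\right)}{\frac{9}{4} \cdot 11 \cdot 5} = \frac{\frac{1}{-238} \left(-116\right)}{\frac{99}{4} \cdot 5} = \frac{\left(- \frac{1}{238}\right) \left(-116\right)}{\frac{495}{4}} = \frac{58}{119} \cdot \frac{4}{495} = \frac{232}{58905}$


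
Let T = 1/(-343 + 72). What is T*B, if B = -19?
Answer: 19/271 ≈ 0.070111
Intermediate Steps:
T = -1/271 (T = 1/(-271) = -1/271 ≈ -0.0036900)
T*B = -1/271*(-19) = 19/271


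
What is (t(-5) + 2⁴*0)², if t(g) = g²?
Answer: 625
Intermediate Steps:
(t(-5) + 2⁴*0)² = ((-5)² + 2⁴*0)² = (25 + 16*0)² = (25 + 0)² = 25² = 625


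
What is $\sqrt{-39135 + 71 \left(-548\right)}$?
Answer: $i \sqrt{78043} \approx 279.36 i$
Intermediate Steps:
$\sqrt{-39135 + 71 \left(-548\right)} = \sqrt{-39135 - 38908} = \sqrt{-78043} = i \sqrt{78043}$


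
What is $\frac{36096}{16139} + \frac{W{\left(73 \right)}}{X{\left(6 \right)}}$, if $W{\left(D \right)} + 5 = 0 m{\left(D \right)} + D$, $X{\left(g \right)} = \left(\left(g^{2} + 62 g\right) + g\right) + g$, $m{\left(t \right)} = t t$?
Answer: $\frac{4064443}{1694595} \approx 2.3985$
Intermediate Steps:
$m{\left(t \right)} = t^{2}$
$X{\left(g \right)} = g^{2} + 64 g$ ($X{\left(g \right)} = \left(g^{2} + 63 g\right) + g = g^{2} + 64 g$)
$W{\left(D \right)} = -5 + D$ ($W{\left(D \right)} = -5 + \left(0 D^{2} + D\right) = -5 + \left(0 + D\right) = -5 + D$)
$\frac{36096}{16139} + \frac{W{\left(73 \right)}}{X{\left(6 \right)}} = \frac{36096}{16139} + \frac{-5 + 73}{6 \left(64 + 6\right)} = 36096 \cdot \frac{1}{16139} + \frac{68}{6 \cdot 70} = \frac{36096}{16139} + \frac{68}{420} = \frac{36096}{16139} + 68 \cdot \frac{1}{420} = \frac{36096}{16139} + \frac{17}{105} = \frac{4064443}{1694595}$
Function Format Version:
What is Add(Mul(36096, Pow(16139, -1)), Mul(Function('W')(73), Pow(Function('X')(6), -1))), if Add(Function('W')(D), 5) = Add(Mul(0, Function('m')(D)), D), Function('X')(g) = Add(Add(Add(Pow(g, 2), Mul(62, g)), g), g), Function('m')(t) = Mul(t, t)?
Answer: Rational(4064443, 1694595) ≈ 2.3985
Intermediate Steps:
Function('m')(t) = Pow(t, 2)
Function('X')(g) = Add(Pow(g, 2), Mul(64, g)) (Function('X')(g) = Add(Add(Pow(g, 2), Mul(63, g)), g) = Add(Pow(g, 2), Mul(64, g)))
Function('W')(D) = Add(-5, D) (Function('W')(D) = Add(-5, Add(Mul(0, Pow(D, 2)), D)) = Add(-5, Add(0, D)) = Add(-5, D))
Add(Mul(36096, Pow(16139, -1)), Mul(Function('W')(73), Pow(Function('X')(6), -1))) = Add(Mul(36096, Pow(16139, -1)), Mul(Add(-5, 73), Pow(Mul(6, Add(64, 6)), -1))) = Add(Mul(36096, Rational(1, 16139)), Mul(68, Pow(Mul(6, 70), -1))) = Add(Rational(36096, 16139), Mul(68, Pow(420, -1))) = Add(Rational(36096, 16139), Mul(68, Rational(1, 420))) = Add(Rational(36096, 16139), Rational(17, 105)) = Rational(4064443, 1694595)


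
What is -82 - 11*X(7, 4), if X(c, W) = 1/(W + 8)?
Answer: -995/12 ≈ -82.917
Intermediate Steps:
X(c, W) = 1/(8 + W)
-82 - 11*X(7, 4) = -82 - 11/(8 + 4) = -82 - 11/12 = -995/12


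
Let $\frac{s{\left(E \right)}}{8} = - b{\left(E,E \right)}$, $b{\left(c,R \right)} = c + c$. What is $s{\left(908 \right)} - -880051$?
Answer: $865523$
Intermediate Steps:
$b{\left(c,R \right)} = 2 c$
$s{\left(E \right)} = - 16 E$ ($s{\left(E \right)} = 8 \left(- 2 E\right) = - 16 E$)
$s{\left(908 \right)} - -880051 = \left(-16\right) 908 - -880051 = -14528 + 880051 = 865523$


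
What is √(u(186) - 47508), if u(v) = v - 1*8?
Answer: I*√47330 ≈ 217.55*I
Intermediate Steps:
u(v) = -8 + v (u(v) = v - 8 = -8 + v)
√(u(186) - 47508) = √((-8 + 186) - 47508) = √(178 - 47508) = √(-47330) = I*√47330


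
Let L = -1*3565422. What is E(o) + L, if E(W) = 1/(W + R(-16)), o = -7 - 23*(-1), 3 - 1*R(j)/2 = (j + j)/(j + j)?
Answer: -71308439/20 ≈ -3.5654e+6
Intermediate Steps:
R(j) = 4 (R(j) = 6 - 2*(j + j)/(j + j) = 6 - 2*2*j/(2*j) = 6 - 2*2*j*1/(2*j) = 6 - 2*1 = 6 - 2 = 4)
o = 16 (o = -7 + 23 = 16)
E(W) = 1/(4 + W) (E(W) = 1/(W + 4) = 1/(4 + W))
L = -3565422
E(o) + L = 1/(4 + 16) - 3565422 = 1/20 - 3565422 = -71308439/20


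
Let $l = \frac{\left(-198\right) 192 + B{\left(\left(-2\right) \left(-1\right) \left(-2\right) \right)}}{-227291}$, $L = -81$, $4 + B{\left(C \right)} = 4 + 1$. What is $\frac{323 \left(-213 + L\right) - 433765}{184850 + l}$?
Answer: $- \frac{120174888557}{42014779365} \approx -2.8603$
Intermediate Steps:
$B{\left(C \right)} = 1$ ($B{\left(C \right)} = -4 + \left(4 + 1\right) = -4 + 5 = 1$)
$l = \frac{38015}{227291}$ ($l = \frac{\left(-198\right) 192 + 1}{-227291} = \left(-38016 + 1\right) \left(- \frac{1}{227291}\right) = \left(-38015\right) \left(- \frac{1}{227291}\right) = \frac{38015}{227291} \approx 0.16725$)
$\frac{323 \left(-213 + L\right) - 433765}{184850 + l} = \frac{323 \left(-213 - 81\right) - 433765}{184850 + \frac{38015}{227291}} = \frac{323 \left(-294\right) - 433765}{\frac{42014779365}{227291}} = \left(-94962 - 433765\right) \frac{227291}{42014779365} = \left(-528727\right) \frac{227291}{42014779365} = - \frac{120174888557}{42014779365}$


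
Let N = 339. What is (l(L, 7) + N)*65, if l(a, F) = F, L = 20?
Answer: 22490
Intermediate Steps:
(l(L, 7) + N)*65 = (7 + 339)*65 = 346*65 = 22490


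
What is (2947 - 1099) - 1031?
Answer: 817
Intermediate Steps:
(2947 - 1099) - 1031 = 1848 - 1031 = 817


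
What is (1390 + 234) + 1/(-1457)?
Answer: 2366167/1457 ≈ 1624.0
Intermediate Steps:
(1390 + 234) + 1/(-1457) = 1624 - 1/1457 = 2366167/1457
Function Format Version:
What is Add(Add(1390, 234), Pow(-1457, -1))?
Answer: Rational(2366167, 1457) ≈ 1624.0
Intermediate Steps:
Add(Add(1390, 234), Pow(-1457, -1)) = Add(1624, Rational(-1, 1457)) = Rational(2366167, 1457)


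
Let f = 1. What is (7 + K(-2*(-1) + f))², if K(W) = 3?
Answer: 100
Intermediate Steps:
(7 + K(-2*(-1) + f))² = (7 + 3)² = 10² = 100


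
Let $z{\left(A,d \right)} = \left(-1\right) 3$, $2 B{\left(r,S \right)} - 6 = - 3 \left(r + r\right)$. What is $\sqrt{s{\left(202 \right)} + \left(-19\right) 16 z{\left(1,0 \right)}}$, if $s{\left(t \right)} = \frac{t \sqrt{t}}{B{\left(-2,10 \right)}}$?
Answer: $\frac{\sqrt{8208 + 202 \sqrt{202}}}{3} \approx 35.086$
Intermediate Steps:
$B{\left(r,S \right)} = 3 - 3 r$ ($B{\left(r,S \right)} = 3 + \frac{\left(-3\right) \left(r + r\right)}{2} = 3 + \frac{\left(-3\right) 2 r}{2} = 3 + \frac{\left(-6\right) r}{2} = 3 - 3 r$)
$z{\left(A,d \right)} = -3$
$s{\left(t \right)} = \frac{t^{\frac{3}{2}}}{9}$ ($s{\left(t \right)} = \frac{t \sqrt{t}}{3 - -6} = \frac{t^{\frac{3}{2}}}{3 + 6} = \frac{t^{\frac{3}{2}}}{9}$)
$\sqrt{s{\left(202 \right)} + \left(-19\right) 16 z{\left(1,0 \right)}} = \sqrt{\frac{202^{\frac{3}{2}}}{9} + \left(-19\right) 16 \left(-3\right)} = \sqrt{\frac{202 \sqrt{202}}{9} - -912} = \sqrt{\frac{202 \sqrt{202}}{9} + 912} = \sqrt{912 + \frac{202 \sqrt{202}}{9}}$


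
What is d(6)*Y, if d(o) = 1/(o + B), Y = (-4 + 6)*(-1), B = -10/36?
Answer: -36/103 ≈ -0.34951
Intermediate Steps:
B = -5/18 (B = -10*1/36 = -5/18 ≈ -0.27778)
Y = -2 (Y = 2*(-1) = -2)
d(o) = 1/(-5/18 + o) (d(o) = 1/(o - 5/18) = 1/(-5/18 + o))
d(6)*Y = (18/(-5 + 18*6))*(-2) = (18/(-5 + 108))*(-2) = (18/103)*(-2) = -36/103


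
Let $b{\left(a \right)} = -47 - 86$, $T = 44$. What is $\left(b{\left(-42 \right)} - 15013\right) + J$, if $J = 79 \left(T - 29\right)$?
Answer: $-13961$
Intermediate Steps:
$b{\left(a \right)} = -133$
$J = 1185$ ($J = 79 \left(44 - 29\right) = 79 \cdot 15 = 1185$)
$\left(b{\left(-42 \right)} - 15013\right) + J = \left(-133 - 15013\right) + 1185 = -15146 + 1185 = -13961$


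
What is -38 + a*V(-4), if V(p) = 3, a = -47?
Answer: -179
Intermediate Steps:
-38 + a*V(-4) = -38 - 47*3 = -38 - 141 = -179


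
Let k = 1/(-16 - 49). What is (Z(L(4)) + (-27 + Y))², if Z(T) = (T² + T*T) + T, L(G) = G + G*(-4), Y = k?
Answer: 261921856/4225 ≈ 61993.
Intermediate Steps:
k = -1/65 (k = 1/(-65) = -1/65 ≈ -0.015385)
Y = -1/65 ≈ -0.015385
L(G) = -3*G (L(G) = G - 4*G = -3*G)
Z(T) = T + 2*T² (Z(T) = (T² + T²) + T = 2*T² + T = T + 2*T²)
(Z(L(4)) + (-27 + Y))² = ((-3*4)*(1 + 2*(-3*4)) + (-27 - 1/65))² = (-12*(1 + 2*(-12)) - 1756/65)² = (-12*(1 - 24) - 1756/65)² = (-12*(-23) - 1756/65)² = (276 - 1756/65)² = (16184/65)² = 261921856/4225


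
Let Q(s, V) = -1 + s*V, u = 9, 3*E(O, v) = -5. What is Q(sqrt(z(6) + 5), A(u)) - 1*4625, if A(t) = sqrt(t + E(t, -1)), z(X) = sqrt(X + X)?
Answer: -4626 + sqrt(330 + 132*sqrt(3))/3 ≈ -4618.1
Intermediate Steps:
E(O, v) = -5/3 (E(O, v) = (1/3)*(-5) = -5/3)
z(X) = sqrt(2)*sqrt(X) (z(X) = sqrt(2*X) = sqrt(2)*sqrt(X))
A(t) = sqrt(-5/3 + t) (A(t) = sqrt(t - 5/3) = sqrt(-5/3 + t))
Q(s, V) = -1 + V*s
Q(sqrt(z(6) + 5), A(u)) - 1*4625 = (-1 + (sqrt(-15 + 9*9)/3)*sqrt(sqrt(2)*sqrt(6) + 5)) - 1*4625 = (-1 + (sqrt(-15 + 81)/3)*sqrt(2*sqrt(3) + 5)) - 4625 = (-1 + (sqrt(66)/3)*sqrt(5 + 2*sqrt(3))) - 4625 = (-1 + sqrt(66)*sqrt(5 + 2*sqrt(3))/3) - 4625 = -4626 + sqrt(66)*sqrt(5 + 2*sqrt(3))/3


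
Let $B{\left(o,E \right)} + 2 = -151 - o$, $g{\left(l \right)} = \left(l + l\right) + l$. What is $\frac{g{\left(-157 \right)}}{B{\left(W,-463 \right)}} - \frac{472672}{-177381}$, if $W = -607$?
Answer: $\frac{131046637}{80530974} \approx 1.6273$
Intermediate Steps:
$g{\left(l \right)} = 3 l$ ($g{\left(l \right)} = 2 l + l = 3 l$)
$B{\left(o,E \right)} = -153 - o$ ($B{\left(o,E \right)} = -2 - \left(151 + o\right) = -153 - o$)
$\frac{g{\left(-157 \right)}}{B{\left(W,-463 \right)}} - \frac{472672}{-177381} = \frac{3 \left(-157\right)}{-153 - -607} - \frac{472672}{-177381} = - \frac{471}{-153 + 607} - - \frac{472672}{177381} = - \frac{471}{454} + \frac{472672}{177381} = \frac{131046637}{80530974}$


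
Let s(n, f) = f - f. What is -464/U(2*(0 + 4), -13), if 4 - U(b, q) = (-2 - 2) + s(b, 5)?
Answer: -58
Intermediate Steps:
s(n, f) = 0
U(b, q) = 8 (U(b, q) = 4 - ((-2 - 2) + 0) = 4 - (-4 + 0) = 4 - 1*(-4) = 4 + 4 = 8)
-464/U(2*(0 + 4), -13) = -464/8 = -464*⅛ = -58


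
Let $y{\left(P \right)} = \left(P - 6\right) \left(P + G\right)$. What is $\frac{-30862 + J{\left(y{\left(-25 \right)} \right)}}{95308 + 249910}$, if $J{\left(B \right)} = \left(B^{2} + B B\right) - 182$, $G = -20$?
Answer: $\frac{1930503}{172609} \approx 11.184$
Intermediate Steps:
$y{\left(P \right)} = \left(-20 + P\right) \left(-6 + P\right)$ ($y{\left(P \right)} = \left(P - 6\right) \left(P - 20\right) = \left(-6 + P\right) \left(-20 + P\right) = \left(-20 + P\right) \left(-6 + P\right)$)
$J{\left(B \right)} = -182 + 2 B^{2}$ ($J{\left(B \right)} = \left(B^{2} + B^{2}\right) - 182 = 2 B^{2} - 182 = -182 + 2 B^{2}$)
$\frac{-30862 + J{\left(y{\left(-25 \right)} \right)}}{95308 + 249910} = \frac{-30862 - \left(182 - 2 \left(120 + \left(-25\right)^{2} - -650\right)^{2}\right)}{95308 + 249910} = \frac{-30862 - \left(182 - 2 \left(120 + 625 + 650\right)^{2}\right)}{345218} = \left(-30862 - \left(182 - 2 \cdot 1395^{2}\right)\right) \frac{1}{345218} = \left(-30862 + \left(-182 + 2 \cdot 1946025\right)\right) \frac{1}{345218} = \left(-30862 + \left(-182 + 3892050\right)\right) \frac{1}{345218} = \left(-30862 + 3891868\right) \frac{1}{345218} = 3861006 \cdot \frac{1}{345218} = \frac{1930503}{172609}$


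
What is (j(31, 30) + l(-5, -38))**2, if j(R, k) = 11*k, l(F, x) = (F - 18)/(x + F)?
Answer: 202009369/1849 ≈ 1.0925e+5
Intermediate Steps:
l(F, x) = (-18 + F)/(F + x)
(j(31, 30) + l(-5, -38))**2 = (11*30 + (-18 - 5)/(-5 - 38))**2 = (330 - 23/(-43))**2 = (330 - 1/43*(-23))**2 = (330 + 23/43)**2 = (14213/43)**2 = 202009369/1849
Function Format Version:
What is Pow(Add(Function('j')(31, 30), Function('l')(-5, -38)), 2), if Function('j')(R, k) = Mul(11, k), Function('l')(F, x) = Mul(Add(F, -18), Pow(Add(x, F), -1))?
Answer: Rational(202009369, 1849) ≈ 1.0925e+5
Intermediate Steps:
Function('l')(F, x) = Mul(Pow(Add(F, x), -1), Add(-18, F)) (Function('l')(F, x) = Mul(Add(-18, F), Pow(Add(F, x), -1)) = Mul(Pow(Add(F, x), -1), Add(-18, F)))
Pow(Add(Function('j')(31, 30), Function('l')(-5, -38)), 2) = Pow(Add(Mul(11, 30), Mul(Pow(Add(-5, -38), -1), Add(-18, -5))), 2) = Pow(Add(330, Mul(Pow(-43, -1), -23)), 2) = Pow(Add(330, Mul(Rational(-1, 43), -23)), 2) = Pow(Add(330, Rational(23, 43)), 2) = Pow(Rational(14213, 43), 2) = Rational(202009369, 1849)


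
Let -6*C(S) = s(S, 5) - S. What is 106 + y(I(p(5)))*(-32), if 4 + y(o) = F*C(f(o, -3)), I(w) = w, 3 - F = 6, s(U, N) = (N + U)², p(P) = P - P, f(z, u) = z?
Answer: -166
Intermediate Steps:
p(P) = 0
F = -3 (F = 3 - 1*6 = 3 - 6 = -3)
C(S) = -(5 + S)²/6 + S/6 (C(S) = -((5 + S)² - S)/6 = -(5 + S)²/6 + S/6)
y(o) = -4 + (5 + o)²/2 - o/2 (y(o) = -4 - 3*(-(5 + o)²/6 + o/6) = -4 + ((5 + o)²/2 - o/2) = -4 + (5 + o)²/2 - o/2)
106 + y(I(p(5)))*(-32) = 106 + (-4 + (5 + 0)²/2 - ½*0)*(-32) = 106 + (-4 + (½)*5² + 0)*(-32) = 106 + (-4 + (½)*25 + 0)*(-32) = 106 + (-4 + 25/2 + 0)*(-32) = 106 + (17/2)*(-32) = 106 - 272 = -166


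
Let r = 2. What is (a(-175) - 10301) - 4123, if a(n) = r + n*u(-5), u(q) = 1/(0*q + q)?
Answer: -14387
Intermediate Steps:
u(q) = 1/q (u(q) = 1/(0 + q) = 1/q)
a(n) = 2 - n/5 (a(n) = 2 + n/(-5) = 2 + n*(-1/5) = 2 - n/5)
(a(-175) - 10301) - 4123 = ((2 - 1/5*(-175)) - 10301) - 4123 = ((2 + 35) - 10301) - 4123 = (37 - 10301) - 4123 = -10264 - 4123 = -14387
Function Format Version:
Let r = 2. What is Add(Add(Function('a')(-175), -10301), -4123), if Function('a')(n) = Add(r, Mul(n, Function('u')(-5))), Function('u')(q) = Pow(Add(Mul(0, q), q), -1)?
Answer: -14387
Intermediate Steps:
Function('u')(q) = Pow(q, -1) (Function('u')(q) = Pow(Add(0, q), -1) = Pow(q, -1))
Function('a')(n) = Add(2, Mul(Rational(-1, 5), n)) (Function('a')(n) = Add(2, Mul(n, Pow(-5, -1))) = Add(2, Mul(n, Rational(-1, 5))) = Add(2, Mul(Rational(-1, 5), n)))
Add(Add(Function('a')(-175), -10301), -4123) = Add(Add(Add(2, Mul(Rational(-1, 5), -175)), -10301), -4123) = Add(Add(Add(2, 35), -10301), -4123) = Add(Add(37, -10301), -4123) = Add(-10264, -4123) = -14387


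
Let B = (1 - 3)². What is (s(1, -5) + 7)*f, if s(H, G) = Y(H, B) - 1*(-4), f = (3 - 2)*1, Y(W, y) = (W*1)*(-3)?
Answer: 8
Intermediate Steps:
B = 4 (B = (-2)² = 4)
Y(W, y) = -3*W (Y(W, y) = W*(-3) = -3*W)
f = 1 (f = 1*1 = 1)
s(H, G) = 4 - 3*H (s(H, G) = -3*H - 1*(-4) = -3*H + 4 = 4 - 3*H)
(s(1, -5) + 7)*f = ((4 - 3*1) + 7)*1 = ((4 - 3) + 7)*1 = (1 + 7)*1 = 8*1 = 8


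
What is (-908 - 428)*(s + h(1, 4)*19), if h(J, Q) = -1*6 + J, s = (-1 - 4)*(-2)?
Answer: 113560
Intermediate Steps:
s = 10 (s = -5*(-2) = 10)
h(J, Q) = -6 + J
(-908 - 428)*(s + h(1, 4)*19) = (-908 - 428)*(10 + (-6 + 1)*19) = -1336*(10 - 5*19) = -1336*(10 - 95) = -1336*(-85) = 113560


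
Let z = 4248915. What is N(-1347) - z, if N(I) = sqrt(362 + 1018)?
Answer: -4248915 + 2*sqrt(345) ≈ -4.2489e+6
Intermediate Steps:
N(I) = 2*sqrt(345) (N(I) = sqrt(1380) = 2*sqrt(345))
N(-1347) - z = 2*sqrt(345) - 1*4248915 = 2*sqrt(345) - 4248915 = -4248915 + 2*sqrt(345)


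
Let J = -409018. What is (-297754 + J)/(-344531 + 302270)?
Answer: 706772/42261 ≈ 16.724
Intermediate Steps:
(-297754 + J)/(-344531 + 302270) = (-297754 - 409018)/(-344531 + 302270) = -706772/(-42261) = -706772*(-1/42261) = 706772/42261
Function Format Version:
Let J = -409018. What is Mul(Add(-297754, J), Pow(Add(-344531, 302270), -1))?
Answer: Rational(706772, 42261) ≈ 16.724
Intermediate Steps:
Mul(Add(-297754, J), Pow(Add(-344531, 302270), -1)) = Mul(Add(-297754, -409018), Pow(Add(-344531, 302270), -1)) = Mul(-706772, Pow(-42261, -1)) = Mul(-706772, Rational(-1, 42261)) = Rational(706772, 42261)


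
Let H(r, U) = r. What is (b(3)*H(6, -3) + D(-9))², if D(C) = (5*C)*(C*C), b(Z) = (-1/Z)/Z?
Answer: 119617969/9 ≈ 1.3291e+7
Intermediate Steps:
b(Z) = -1/Z²
D(C) = 5*C³ (D(C) = (5*C)*C² = 5*C³)
(b(3)*H(6, -3) + D(-9))² = (-1/3²*6 + 5*(-9)³)² = (-1*⅑*6 + 5*(-729))² = (-⅑*6 - 3645)² = (-⅔ - 3645)² = (-10937/3)² = 119617969/9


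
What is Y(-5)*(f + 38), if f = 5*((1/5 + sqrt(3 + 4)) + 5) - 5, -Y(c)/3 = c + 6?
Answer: -177 - 15*sqrt(7) ≈ -216.69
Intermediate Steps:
Y(c) = -18 - 3*c (Y(c) = -3*(c + 6) = -3*(6 + c) = -18 - 3*c)
f = 21 + 5*sqrt(7) (f = 5*((1/5 + sqrt(7)) + 5) - 5 = 5*(26/5 + sqrt(7)) - 5 = (26 + 5*sqrt(7)) - 5 = 21 + 5*sqrt(7) ≈ 34.229)
Y(-5)*(f + 38) = (-18 - 3*(-5))*((21 + 5*sqrt(7)) + 38) = (-18 + 15)*(59 + 5*sqrt(7)) = -3*(59 + 5*sqrt(7)) = -177 - 15*sqrt(7)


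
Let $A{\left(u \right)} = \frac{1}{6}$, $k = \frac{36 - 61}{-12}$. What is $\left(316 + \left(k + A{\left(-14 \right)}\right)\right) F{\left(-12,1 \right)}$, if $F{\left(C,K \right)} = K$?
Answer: $\frac{1273}{4} \approx 318.25$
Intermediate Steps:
$k = \frac{25}{12}$ ($k = \left(-25\right) \left(- \frac{1}{12}\right) = \frac{25}{12} \approx 2.0833$)
$A{\left(u \right)} = \frac{1}{6}$
$\left(316 + \left(k + A{\left(-14 \right)}\right)\right) F{\left(-12,1 \right)} = \left(316 + \left(\frac{25}{12} + \frac{1}{6}\right)\right) 1 = \left(316 + \frac{9}{4}\right) 1 = \frac{1273}{4} \cdot 1 = \frac{1273}{4}$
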